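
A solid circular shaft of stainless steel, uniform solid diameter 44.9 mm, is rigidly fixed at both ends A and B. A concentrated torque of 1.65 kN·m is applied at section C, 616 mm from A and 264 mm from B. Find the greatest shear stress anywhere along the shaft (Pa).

With uniform GJ and both ends fixed, compatibility θ_AC = θ_CB gives T_A·a = T_B·b, together with T_A + T_B = T₀.
T_A = T₀·b/(a+b) = 1650·264/880.0 = 495.0 N·m; T_B = 1155 N·m.
τ in each portion: τ_AC = 2.79×10^7 Pa, τ_CB = 6.50×10^7 Pa; maximum is in CB.
τ_max = T_CB·r/J = 1155·0.0224/3.99×10^-7 = 6.498×10^7 Pa.

6.50e7 Pa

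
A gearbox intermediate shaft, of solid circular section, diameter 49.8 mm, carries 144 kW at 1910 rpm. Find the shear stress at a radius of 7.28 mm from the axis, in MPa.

8.68 MPa

ω = 2π·1910/60 = 200.0 rad/s, so T = P/ω = 144×10³ / 200.0 = 719.9 N·m.
J = πd⁴/32 = π(0.0498)⁴/32 = 6.038×10^-7 m⁴.
Shear stress varies linearly with radius: τ = T·r/J = 719.9 × 0.00728 / 6.038×10^-7 = 8.680×10^6 Pa.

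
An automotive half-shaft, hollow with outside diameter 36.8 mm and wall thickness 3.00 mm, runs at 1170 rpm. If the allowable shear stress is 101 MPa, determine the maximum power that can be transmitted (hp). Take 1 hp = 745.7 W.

82.7 hp

J = π(d_o⁴ − d_i⁴)/32 = π(0.0368⁴ − 0.0308⁴)/32 = 9.170×10^-8 m⁴.
T_max = τ_allow·J/r = 1.01×10^8 × 9.170×10^-8 / 0.0184 = 503.4 N·m.
ω = 2π·1170/60 = 122.5 rad/s, so P_max = T_max·ω = 6.167×10^4 W.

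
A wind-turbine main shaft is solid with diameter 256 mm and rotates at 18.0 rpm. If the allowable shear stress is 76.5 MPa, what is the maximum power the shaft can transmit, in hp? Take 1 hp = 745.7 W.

J = πd⁴/32 = π(0.256)⁴/32 = 4.217×10^-4 m⁴.
T_max = τ_allow·J/r = 7.65×10^7 × 4.217×10^-4 / 0.128 = 252000 N·m.
ω = 2π·18.0/60 = 1.885 rad/s, so P_max = T_max·ω = 4.750×10^5 W.

637 hp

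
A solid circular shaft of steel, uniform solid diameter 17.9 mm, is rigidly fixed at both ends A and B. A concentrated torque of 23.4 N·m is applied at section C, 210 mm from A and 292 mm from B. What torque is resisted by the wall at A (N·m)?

13.6 N·m

With uniform GJ and both ends fixed, compatibility θ_AC = θ_CB gives T_A·a = T_B·b, together with T_A + T_B = T₀.
T_A = T₀·b/(a+b) = 23.40·292/502.0 = 13.61 N·m; T_B = 9.789 N·m.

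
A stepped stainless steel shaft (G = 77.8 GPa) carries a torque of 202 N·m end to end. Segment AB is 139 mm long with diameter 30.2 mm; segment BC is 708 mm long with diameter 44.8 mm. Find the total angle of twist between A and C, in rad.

0.00907 rad

J_AB = π(0.0302)⁴/32 = 8.17×10^-8 m⁴; J_BC = π(0.0448)⁴/32 = 3.95×10^-7 m⁴.
θ = (T/G)·Σ L_i/J_i = (202.0/77.8×10⁹)·(0.139/8.17×10^-8 + 0.708/3.95×10^-7) = 9.068×10^-3 rad.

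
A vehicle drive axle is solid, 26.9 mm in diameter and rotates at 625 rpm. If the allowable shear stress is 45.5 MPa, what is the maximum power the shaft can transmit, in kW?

11.4 kW

J = πd⁴/32 = π(0.0269)⁴/32 = 5.141×10^-8 m⁴.
T_max = τ_allow·J/r = 4.55×10^7 × 5.141×10^-8 / 0.0135 = 173.9 N·m.
ω = 2π·625/60 = 65.45 rad/s, so P_max = T_max·ω = 1.138×10^4 W.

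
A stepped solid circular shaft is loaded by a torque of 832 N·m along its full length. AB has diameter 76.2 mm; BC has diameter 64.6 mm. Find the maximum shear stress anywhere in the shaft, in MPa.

15.7 MPa

Under the same torque, τ_max = 16T/(πd³) is largest where d is smallest — segment BC (d = 64.6 mm).
τ_max = 16·832.0/(π·(0.0646)³) = 1.572×10^7 Pa.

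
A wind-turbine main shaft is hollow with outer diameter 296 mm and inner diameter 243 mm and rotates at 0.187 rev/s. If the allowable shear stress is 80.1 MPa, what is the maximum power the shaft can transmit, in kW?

262 kW

J = π(d_o⁴ − d_i⁴)/32 = π(0.296⁴ − 0.243⁴)/32 = 4.113×10^-4 m⁴.
T_max = τ_allow·J/r = 8.01×10^7 × 4.113×10^-4 / 0.148 = 222600 N·m.
ω = 2π·0.187 = 1.175 rad/s, so P_max = T_max·ω = 2.616×10^5 W.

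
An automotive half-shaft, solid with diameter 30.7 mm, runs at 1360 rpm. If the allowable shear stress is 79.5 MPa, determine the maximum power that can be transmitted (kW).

J = πd⁴/32 = π(0.0307)⁴/32 = 8.721×10^-8 m⁴.
T_max = τ_allow·J/r = 7.95×10^7 × 8.721×10^-8 / 0.0153 = 451.7 N·m.
ω = 2π·1360/60 = 142.4 rad/s, so P_max = T_max·ω = 6.432×10^4 W.

64.3 kW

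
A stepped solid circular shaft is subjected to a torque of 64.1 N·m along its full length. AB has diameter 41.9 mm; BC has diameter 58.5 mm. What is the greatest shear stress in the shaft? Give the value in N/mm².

4.44 N/mm²

Under the same torque, τ_max = 16T/(πd³) is largest where d is smallest — segment AB (d = 41.9 mm).
τ_max = 16·64.10/(π·(0.0419)³) = 4.438×10^6 Pa.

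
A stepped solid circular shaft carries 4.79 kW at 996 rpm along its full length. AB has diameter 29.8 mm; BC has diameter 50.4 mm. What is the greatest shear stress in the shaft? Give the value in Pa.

ω = 2π·996/60 = 104.3 rad/s, so T = P/ω = 4.79×10³ / 104.3 = 45.92 N·m.
Under the same torque, τ_max = 16T/(πd³) is largest where d is smallest — segment AB (d = 29.8 mm).
τ_max = 16·45.92/(π·(0.0298)³) = 8.838×10^6 Pa.

8.84e6 Pa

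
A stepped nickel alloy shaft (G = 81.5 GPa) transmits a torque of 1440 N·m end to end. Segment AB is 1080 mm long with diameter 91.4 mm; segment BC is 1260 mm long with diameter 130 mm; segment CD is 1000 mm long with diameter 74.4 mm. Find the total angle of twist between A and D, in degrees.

J_AB = π(0.0914)⁴/32 = 6.85×10^-6 m⁴; J_BC = π(0.130)⁴/32 = 2.80×10^-5 m⁴; J_CD = π(0.0744)⁴/32 = 3.01×10^-6 m⁴.
θ = (T/G)·Σ L_i/J_i = (1440/81.5×10⁹)·(1.08/6.85×10^-6 + 1.26/2.80×10^-5 + 1.00/3.01×10^-6) = 9.453×10^-3 rad.

0.542°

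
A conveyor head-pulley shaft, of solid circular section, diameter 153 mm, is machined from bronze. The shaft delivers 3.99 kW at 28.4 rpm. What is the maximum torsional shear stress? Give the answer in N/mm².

1.91 N/mm²

ω = 2π·28.4/60 = 2.974 rad/s, so T = P/ω = 3.99×10³ / 2.974 = 1342 N·m.
J = πd⁴/32 = π(0.153)⁴/32 = 5.380×10^-5 m⁴.
τ_max = T·r/J = 1342 × 0.0765 / 5.380×10^-5 = 1.908×10^6 Pa.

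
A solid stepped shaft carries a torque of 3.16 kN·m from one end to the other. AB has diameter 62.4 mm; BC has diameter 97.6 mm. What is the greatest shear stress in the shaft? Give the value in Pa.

6.62e7 Pa

Under the same torque, τ_max = 16T/(πd³) is largest where d is smallest — segment AB (d = 62.4 mm).
τ_max = 16·3160/(π·(0.0624)³) = 6.624×10^7 Pa.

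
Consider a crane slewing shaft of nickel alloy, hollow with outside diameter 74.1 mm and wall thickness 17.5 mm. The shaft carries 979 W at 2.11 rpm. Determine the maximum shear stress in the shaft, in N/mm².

ω = 2π·2.11/60 = 0.2210 rad/s, so T = P/ω = 979 / 0.2210 = 4431 N·m.
J = π(d_o⁴ − d_i⁴)/32 = π(0.0741⁴ − 0.0391⁴)/32 = 2.730×10^-6 m⁴.
τ_max = T·r/J = 4431 × 0.0370 / 2.730×10^-6 = 6.012×10^7 Pa.

60.1 N/mm²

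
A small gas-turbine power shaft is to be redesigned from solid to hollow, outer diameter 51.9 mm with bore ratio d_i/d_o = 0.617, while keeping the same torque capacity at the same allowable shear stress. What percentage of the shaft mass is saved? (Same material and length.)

31.3 %

Equal τ_max and T ⇒ the solid shaft needs d_s³ = d_o³(1−k⁴), so d_s = 51.9·(1−0.617⁴)^(1/3) = 49.26 mm.
Area ratio A_h/A_s = d_o²(1−k²)/d_s² = (1−k²)/(1−k⁴)^(2/3) = 0.6874.
Mass saving = 1 − 0.6874 = 31.3 %.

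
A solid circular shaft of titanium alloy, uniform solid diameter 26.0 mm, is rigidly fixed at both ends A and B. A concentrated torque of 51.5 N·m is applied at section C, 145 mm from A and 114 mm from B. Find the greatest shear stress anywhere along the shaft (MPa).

With uniform GJ and both ends fixed, compatibility θ_AC = θ_CB gives T_A·a = T_B·b, together with T_A + T_B = T₀.
T_A = T₀·b/(a+b) = 51.50·114/259.0 = 22.67 N·m; T_B = 28.83 N·m.
τ in each portion: τ_AC = 6.57×10^6 Pa, τ_CB = 8.35×10^6 Pa; maximum is in CB.
τ_max = T_CB·r/J = 28.83·0.0130/4.49×10^-8 = 8.355×10^6 Pa.

8.35 MPa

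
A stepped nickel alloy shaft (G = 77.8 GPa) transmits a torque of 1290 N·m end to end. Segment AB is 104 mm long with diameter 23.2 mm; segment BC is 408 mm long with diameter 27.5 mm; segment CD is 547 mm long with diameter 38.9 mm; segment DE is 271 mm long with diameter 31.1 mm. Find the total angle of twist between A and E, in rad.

J_AB = π(0.0232)⁴/32 = 2.84×10^-8 m⁴; J_BC = π(0.0275)⁴/32 = 5.61×10^-8 m⁴; J_CD = π(0.0389)⁴/32 = 2.25×10^-7 m⁴; J_DE = π(0.0311)⁴/32 = 9.18×10^-8 m⁴.
θ = (T/G)·Σ L_i/J_i = (1290/77.8×10⁹)·(0.104/2.84×10^-8 + 0.408/5.61×10^-8 + 0.547/2.25×10^-7 + 0.271/9.18×10^-8) = 0.2704 rad.

0.270 rad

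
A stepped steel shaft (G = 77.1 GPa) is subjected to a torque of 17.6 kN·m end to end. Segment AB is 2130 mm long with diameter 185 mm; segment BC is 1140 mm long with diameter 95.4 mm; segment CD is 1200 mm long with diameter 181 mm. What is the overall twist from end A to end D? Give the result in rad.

J_AB = π(0.185)⁴/32 = 1.15×10^-4 m⁴; J_BC = π(0.0954)⁴/32 = 8.13×10^-6 m⁴; J_CD = π(0.181)⁴/32 = 1.05×10^-4 m⁴.
θ = (T/G)·Σ L_i/J_i = (17600/77.1×10⁹)·(2.13/1.15×10^-4 + 1.14/8.13×10^-6 + 1.20/1.05×10^-4) = 0.03883 rad.

0.0388 rad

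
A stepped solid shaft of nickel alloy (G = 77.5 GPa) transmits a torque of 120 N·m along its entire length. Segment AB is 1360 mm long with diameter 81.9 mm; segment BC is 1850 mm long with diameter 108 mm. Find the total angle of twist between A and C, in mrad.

J_AB = π(0.0819)⁴/32 = 4.42×10^-6 m⁴; J_BC = π(0.108)⁴/32 = 1.34×10^-5 m⁴.
θ = (T/G)·Σ L_i/J_i = (120.0/77.5×10⁹)·(1.36/4.42×10^-6 + 1.85/1.34×10^-5) = 6.912×10^-4 rad.

0.691 mrad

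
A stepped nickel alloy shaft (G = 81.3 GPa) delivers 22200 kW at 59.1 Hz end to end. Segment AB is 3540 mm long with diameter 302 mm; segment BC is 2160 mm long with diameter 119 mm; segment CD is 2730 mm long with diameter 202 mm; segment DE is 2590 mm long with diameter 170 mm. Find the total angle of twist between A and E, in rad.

0.119 rad

ω = 2π·59.1 = 371.3 rad/s, so T = P/ω = 22200×10³ / 371.3 = 59780 N·m.
J_AB = π(0.302)⁴/32 = 8.17×10^-4 m⁴; J_BC = π(0.119)⁴/32 = 1.97×10^-5 m⁴; J_CD = π(0.202)⁴/32 = 1.63×10^-4 m⁴; J_DE = π(0.170)⁴/32 = 8.20×10^-5 m⁴.
θ = (T/G)·Σ L_i/J_i = (59780/81.3×10⁹)·(3.54/8.17×10^-4 + 2.16/1.97×10^-5 + 2.73/1.63×10^-4 + 2.59/8.20×10^-5) = 0.1194 rad.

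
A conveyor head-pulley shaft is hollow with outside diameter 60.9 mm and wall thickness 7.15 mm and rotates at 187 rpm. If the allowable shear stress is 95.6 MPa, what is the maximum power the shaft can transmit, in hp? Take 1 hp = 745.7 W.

73.2 hp

J = π(d_o⁴ − d_i⁴)/32 = π(0.0609⁴ − 0.0466⁴)/32 = 8.875×10^-7 m⁴.
T_max = τ_allow·J/r = 9.56×10^7 × 8.875×10^-7 / 0.0304 = 2786 N·m.
ω = 2π·187/60 = 19.58 rad/s, so P_max = T_max·ω = 5.456×10^4 W.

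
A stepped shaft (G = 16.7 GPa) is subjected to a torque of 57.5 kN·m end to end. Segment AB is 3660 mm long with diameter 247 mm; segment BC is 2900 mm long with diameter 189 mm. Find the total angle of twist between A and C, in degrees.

J_AB = π(0.247)⁴/32 = 3.65×10^-4 m⁴; J_BC = π(0.189)⁴/32 = 1.25×10^-4 m⁴.
θ = (T/G)·Σ L_i/J_i = (57500/16.7×10⁹)·(3.66/3.65×10^-4 + 2.90/1.25×10^-4) = 0.1142 rad.

6.54°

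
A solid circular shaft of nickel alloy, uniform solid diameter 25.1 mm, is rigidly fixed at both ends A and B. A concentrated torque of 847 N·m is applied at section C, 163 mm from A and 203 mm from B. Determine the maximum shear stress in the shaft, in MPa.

151 MPa

With uniform GJ and both ends fixed, compatibility θ_AC = θ_CB gives T_A·a = T_B·b, together with T_A + T_B = T₀.
T_A = T₀·b/(a+b) = 847.0·203/366.0 = 469.8 N·m; T_B = 377.2 N·m.
τ in each portion: τ_AC = 1.51×10^8 Pa, τ_CB = 1.21×10^8 Pa; maximum is in AC.
τ_max = T_AC·r/J = 469.8·0.0126/3.90×10^-8 = 1.513×10^8 Pa.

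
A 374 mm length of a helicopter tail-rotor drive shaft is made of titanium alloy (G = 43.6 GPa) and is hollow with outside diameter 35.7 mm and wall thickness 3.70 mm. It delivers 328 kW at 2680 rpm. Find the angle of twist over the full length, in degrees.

ω = 2π·2680/60 = 280.6 rad/s, so T = P/ω = 328×10³ / 280.6 = 1169 N·m.
J = π(d_o⁴ − d_i⁴)/32 = π(0.0357⁴ − 0.0283⁴)/32 = 9.650×10^-8 m⁴.
θ = T·L/(G·J) = 1169 × 0.374 / (43.6×10⁹ × 9.650×10^-8) = 0.1039 rad.

5.95°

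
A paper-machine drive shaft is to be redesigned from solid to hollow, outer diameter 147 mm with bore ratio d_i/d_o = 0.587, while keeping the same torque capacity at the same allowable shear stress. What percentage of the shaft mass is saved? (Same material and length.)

28.7 %

Equal τ_max and T ⇒ the solid shaft needs d_s³ = d_o³(1−k⁴), so d_s = 147·(1−0.587⁴)^(1/3) = 140.9 mm.
Area ratio A_h/A_s = d_o²(1−k²)/d_s² = (1−k²)/(1−k⁴)^(2/3) = 0.7131.
Mass saving = 1 − 0.7131 = 28.7 %.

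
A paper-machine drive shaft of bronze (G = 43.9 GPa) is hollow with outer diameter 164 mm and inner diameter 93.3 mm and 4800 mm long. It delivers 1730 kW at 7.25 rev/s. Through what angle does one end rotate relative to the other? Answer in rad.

0.0653 rad

ω = 2π·7.25 = 45.55 rad/s, so T = P/ω = 1730×10³ / 45.55 = 37980 N·m.
J = π(d_o⁴ − d_i⁴)/32 = π(0.164⁴ − 0.0933⁴)/32 = 6.358×10^-5 m⁴.
θ = T·L/(G·J) = 37980 × 4.80 / (43.9×10⁹ × 6.358×10^-5) = 0.06531 rad.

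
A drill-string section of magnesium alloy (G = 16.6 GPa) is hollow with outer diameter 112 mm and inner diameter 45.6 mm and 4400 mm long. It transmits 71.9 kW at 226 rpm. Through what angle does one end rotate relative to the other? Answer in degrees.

3.07°

ω = 2π·226/60 = 23.67 rad/s, so T = P/ω = 71.9×10³ / 23.67 = 3038 N·m.
J = π(d_o⁴ − d_i⁴)/32 = π(0.112⁴ − 0.0456⁴)/32 = 1.502×10^-5 m⁴.
θ = T·L/(G·J) = 3038 × 4.40 / (16.6×10⁹ × 1.502×10^-5) = 0.05360 rad.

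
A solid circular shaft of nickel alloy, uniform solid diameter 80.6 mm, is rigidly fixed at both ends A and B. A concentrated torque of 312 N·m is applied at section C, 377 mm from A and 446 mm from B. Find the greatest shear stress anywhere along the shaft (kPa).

1640 kPa

With uniform GJ and both ends fixed, compatibility θ_AC = θ_CB gives T_A·a = T_B·b, together with T_A + T_B = T₀.
T_A = T₀·b/(a+b) = 312.0·446/823.0 = 169.1 N·m; T_B = 142.9 N·m.
τ in each portion: τ_AC = 1.64×10^6 Pa, τ_CB = 1.39×10^6 Pa; maximum is in AC.
τ_max = T_AC·r/J = 169.1·0.0403/4.14×10^-6 = 1.645×10^6 Pa.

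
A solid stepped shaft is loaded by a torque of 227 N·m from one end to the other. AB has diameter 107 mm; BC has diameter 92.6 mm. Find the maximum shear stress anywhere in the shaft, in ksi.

0.211 ksi

Under the same torque, τ_max = 16T/(πd³) is largest where d is smallest — segment BC (d = 92.6 mm).
τ_max = 16·227.0/(π·(0.0926)³) = 1.456×10^6 Pa.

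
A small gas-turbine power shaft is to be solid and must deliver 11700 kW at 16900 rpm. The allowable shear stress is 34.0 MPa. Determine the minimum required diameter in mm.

99.7 mm

ω = 2π·16900/60 = 1770 rad/s, so T = P/ω = 11700×10³ / 1770 = 6611 N·m.
For a solid shaft τ_max = 16T/(πd³), so d = (16T/(π τ_allow))^(1/3) = (16·6611/(π·3.40×10^7))^(1/3) = 0.09968 m.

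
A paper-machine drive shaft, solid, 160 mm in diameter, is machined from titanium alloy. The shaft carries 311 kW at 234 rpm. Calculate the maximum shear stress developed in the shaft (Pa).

1.58e7 Pa

ω = 2π·234/60 = 24.50 rad/s, so T = P/ω = 311×10³ / 24.50 = 12690 N·m.
J = πd⁴/32 = π(0.160)⁴/32 = 6.434×10^-5 m⁴.
τ_max = T·r/J = 12690 × 0.0800 / 6.434×10^-5 = 1.578×10^7 Pa.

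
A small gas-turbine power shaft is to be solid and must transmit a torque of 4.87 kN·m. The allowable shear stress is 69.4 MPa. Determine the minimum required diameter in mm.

For a solid shaft τ_max = 16T/(πd³), so d = (16T/(π τ_allow))^(1/3) = (16·4870/(π·6.94×10^7))^(1/3) = 0.07097 m.

71.0 mm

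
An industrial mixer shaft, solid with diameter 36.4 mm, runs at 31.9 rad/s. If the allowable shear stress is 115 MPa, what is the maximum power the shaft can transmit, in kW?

J = πd⁴/32 = π(0.0364)⁴/32 = 1.723×10^-7 m⁴.
T_max = τ_allow·J/r = 1.15×10^8 × 1.723×10^-7 / 0.0182 = 1089 N·m.
ω = 31.9 rad/s, so P_max = T_max·ω = 3.474×10^4 W.

34.7 kW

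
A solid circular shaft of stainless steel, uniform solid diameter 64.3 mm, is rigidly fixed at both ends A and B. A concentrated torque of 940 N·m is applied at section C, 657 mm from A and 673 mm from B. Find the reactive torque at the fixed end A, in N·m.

With uniform GJ and both ends fixed, compatibility θ_AC = θ_CB gives T_A·a = T_B·b, together with T_A + T_B = T₀.
T_A = T₀·b/(a+b) = 940.0·673/1330 = 475.7 N·m; T_B = 464.3 N·m.

476 N·m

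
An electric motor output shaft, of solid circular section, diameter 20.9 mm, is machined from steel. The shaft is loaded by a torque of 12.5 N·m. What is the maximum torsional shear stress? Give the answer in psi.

J = πd⁴/32 = π(0.0209)⁴/32 = 1.873×10^-8 m⁴.
τ_max = T·r/J = 12.50 × 0.0104 / 1.873×10^-8 = 6.973×10^6 Pa.

1010 psi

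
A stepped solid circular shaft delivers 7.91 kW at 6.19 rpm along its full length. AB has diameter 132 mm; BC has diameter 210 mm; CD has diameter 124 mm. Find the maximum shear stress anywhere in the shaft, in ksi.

ω = 2π·6.19/60 = 0.6482 rad/s, so T = P/ω = 7.91×10³ / 0.6482 = 12200 N·m.
Under the same torque, τ_max = 16T/(πd³) is largest where d is smallest — segment CD (d = 124 mm).
τ_max = 16·12200/(π·(0.124)³) = 3.260×10^7 Pa.

4.73 ksi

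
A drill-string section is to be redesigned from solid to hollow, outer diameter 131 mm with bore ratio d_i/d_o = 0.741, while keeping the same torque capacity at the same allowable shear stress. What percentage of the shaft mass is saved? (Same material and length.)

42.7 %

Equal τ_max and T ⇒ the solid shaft needs d_s³ = d_o³(1−k⁴), so d_s = 131·(1−0.741⁴)^(1/3) = 116.2 mm.
Area ratio A_h/A_s = d_o²(1−k²)/d_s² = (1−k²)/(1−k⁴)^(2/3) = 0.5728.
Mass saving = 1 − 0.5728 = 42.7 %.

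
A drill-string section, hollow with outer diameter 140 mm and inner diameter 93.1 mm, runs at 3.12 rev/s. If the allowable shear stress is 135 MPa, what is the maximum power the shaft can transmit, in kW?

1150 kW

J = π(d_o⁴ − d_i⁴)/32 = π(0.140⁴ − 0.0931⁴)/32 = 3.034×10^-5 m⁴.
T_max = τ_allow·J/r = 1.35×10^8 × 3.034×10^-5 / 0.0700 = 58510 N·m.
ω = 2π·3.12 = 19.60 rad/s, so P_max = T_max·ω = 1.147×10^6 W.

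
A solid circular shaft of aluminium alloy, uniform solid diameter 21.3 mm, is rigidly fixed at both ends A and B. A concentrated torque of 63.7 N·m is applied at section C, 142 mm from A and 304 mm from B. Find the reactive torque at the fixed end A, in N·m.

43.4 N·m

With uniform GJ and both ends fixed, compatibility θ_AC = θ_CB gives T_A·a = T_B·b, together with T_A + T_B = T₀.
T_A = T₀·b/(a+b) = 63.70·304/446.0 = 43.42 N·m; T_B = 20.28 N·m.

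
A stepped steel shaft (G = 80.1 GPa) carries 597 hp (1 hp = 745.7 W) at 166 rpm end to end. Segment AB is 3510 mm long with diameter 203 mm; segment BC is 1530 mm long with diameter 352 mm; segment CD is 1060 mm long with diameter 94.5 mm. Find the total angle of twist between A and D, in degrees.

2.88°

ω = 2π·166/60 = 17.38 rad/s, so T = P/ω = 597×745.7 / 17.38 = 25610 N·m.
J_AB = π(0.203)⁴/32 = 1.67×10^-4 m⁴; J_BC = π(0.352)⁴/32 = 1.51×10^-3 m⁴; J_CD = π(0.0945)⁴/32 = 7.83×10^-6 m⁴.
θ = (T/G)·Σ L_i/J_i = (25610/80.1×10⁹)·(3.51/1.67×10^-4 + 1.53/1.51×10^-3 + 1.06/7.83×10^-6) = 0.05034 rad.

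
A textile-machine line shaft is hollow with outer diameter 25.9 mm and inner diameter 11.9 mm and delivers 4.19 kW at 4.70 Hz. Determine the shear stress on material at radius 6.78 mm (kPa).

ω = 2π·4.70 = 29.53 rad/s, so T = P/ω = 4.19×10³ / 29.53 = 141.9 N·m.
J = π(d_o⁴ − d_i⁴)/32 = π(0.0259⁴ − 0.0119⁴)/32 = 4.221×10^-8 m⁴.
Shear stress varies linearly with radius: τ = T·r/J = 141.9 × 0.00678 / 4.221×10^-8 = 2.279×10^7 Pa.

22800 kPa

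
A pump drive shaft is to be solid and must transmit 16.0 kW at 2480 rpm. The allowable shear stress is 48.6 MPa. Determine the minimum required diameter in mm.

ω = 2π·2480/60 = 259.7 rad/s, so T = P/ω = 16.0×10³ / 259.7 = 61.61 N·m.
For a solid shaft τ_max = 16T/(πd³), so d = (16T/(π τ_allow))^(1/3) = (16·61.61/(π·4.86×10^7))^(1/3) = 0.01862 m.

18.6 mm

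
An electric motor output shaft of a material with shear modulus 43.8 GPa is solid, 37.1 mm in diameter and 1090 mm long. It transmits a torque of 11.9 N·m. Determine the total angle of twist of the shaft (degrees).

0.0912°

J = πd⁴/32 = π(0.0371)⁴/32 = 1.860×10^-7 m⁴.
θ = T·L/(G·J) = 11.90 × 1.09 / (43.8×10⁹ × 1.860×10^-7) = 1.592×10^-3 rad.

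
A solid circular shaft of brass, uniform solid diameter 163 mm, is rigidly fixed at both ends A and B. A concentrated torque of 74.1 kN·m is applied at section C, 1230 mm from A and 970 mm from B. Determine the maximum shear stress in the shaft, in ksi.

7.07 ksi

With uniform GJ and both ends fixed, compatibility θ_AC = θ_CB gives T_A·a = T_B·b, together with T_A + T_B = T₀.
T_A = T₀·b/(a+b) = 74100·970/2200 = 32670 N·m; T_B = 41430 N·m.
τ in each portion: τ_AC = 3.84×10^7 Pa, τ_CB = 4.87×10^7 Pa; maximum is in CB.
τ_max = T_CB·r/J = 41430·0.0815/6.93×10^-5 = 4.872×10^7 Pa.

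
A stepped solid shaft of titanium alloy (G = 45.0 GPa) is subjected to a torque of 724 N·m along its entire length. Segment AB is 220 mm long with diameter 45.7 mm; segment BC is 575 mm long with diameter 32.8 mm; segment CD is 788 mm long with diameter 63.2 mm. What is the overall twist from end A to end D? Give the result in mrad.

J_AB = π(0.0457)⁴/32 = 4.28×10^-7 m⁴; J_BC = π(0.0328)⁴/32 = 1.14×10^-7 m⁴; J_CD = π(0.0632)⁴/32 = 1.57×10^-6 m⁴.
θ = (T/G)·Σ L_i/J_i = (724.0/45.0×10⁹)·(0.220/4.28×10^-7 + 0.575/1.14×10^-7 + 0.788/1.57×10^-6) = 0.09777 rad.

97.8 mrad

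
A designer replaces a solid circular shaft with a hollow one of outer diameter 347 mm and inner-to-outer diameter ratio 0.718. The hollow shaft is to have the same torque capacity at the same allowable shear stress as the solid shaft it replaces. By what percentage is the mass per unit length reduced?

40.5 %

Equal τ_max and T ⇒ the solid shaft needs d_s³ = d_o³(1−k⁴), so d_s = 347·(1−0.718⁴)^(1/3) = 313.0 mm.
Area ratio A_h/A_s = d_o²(1−k²)/d_s² = (1−k²)/(1−k⁴)^(2/3) = 0.5953.
Mass saving = 1 − 0.5953 = 40.5 %.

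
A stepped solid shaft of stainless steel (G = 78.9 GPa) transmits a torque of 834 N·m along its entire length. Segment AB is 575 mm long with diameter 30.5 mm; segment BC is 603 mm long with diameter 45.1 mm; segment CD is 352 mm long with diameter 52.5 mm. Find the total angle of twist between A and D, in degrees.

J_AB = π(0.0305)⁴/32 = 8.50×10^-8 m⁴; J_BC = π(0.0451)⁴/32 = 4.06×10^-7 m⁴; J_CD = π(0.0525)⁴/32 = 7.46×10^-7 m⁴.
θ = (T/G)·Σ L_i/J_i = (834.0/78.9×10⁹)·(0.575/8.50×10^-8 + 0.603/4.06×10^-7 + 0.352/7.46×10^-7) = 0.09222 rad.

5.28°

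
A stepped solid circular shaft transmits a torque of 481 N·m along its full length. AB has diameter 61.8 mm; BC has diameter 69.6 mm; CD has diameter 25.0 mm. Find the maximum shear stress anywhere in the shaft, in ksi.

Under the same torque, τ_max = 16T/(πd³) is largest where d is smallest — segment CD (d = 25.0 mm).
τ_max = 16·481.0/(π·(0.0250)³) = 1.568×10^8 Pa.

22.7 ksi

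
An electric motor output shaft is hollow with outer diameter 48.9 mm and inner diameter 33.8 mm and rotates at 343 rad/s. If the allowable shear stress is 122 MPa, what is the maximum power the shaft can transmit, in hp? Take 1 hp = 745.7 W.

J = π(d_o⁴ − d_i⁴)/32 = π(0.0489⁴ − 0.0338⁴)/32 = 4.332×10^-7 m⁴.
T_max = τ_allow·J/r = 1.22×10^8 × 4.332×10^-7 / 0.0244 = 2162 N·m.
ω = 343 rad/s, so P_max = T_max·ω = 7.414×10^5 W.

994 hp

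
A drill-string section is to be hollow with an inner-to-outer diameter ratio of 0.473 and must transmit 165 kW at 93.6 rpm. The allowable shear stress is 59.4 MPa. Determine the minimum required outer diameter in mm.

115 mm

ω = 2π·93.6/60 = 9.802 rad/s, so T = P/ω = 165×10³ / 9.802 = 16830 N·m.
For a hollow shaft with d_i/d_o = 0.473: τ_max = 16T/(π d_o³ (1−k⁴)), so d_o = [16T/(π τ_allow (1−k⁴))]^(1/3) = [16·16830/(π·5.94×10^7·0.9499)]^(1/3) = 0.1150 m.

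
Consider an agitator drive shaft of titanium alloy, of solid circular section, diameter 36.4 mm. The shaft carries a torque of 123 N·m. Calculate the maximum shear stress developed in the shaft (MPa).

13.0 MPa

J = πd⁴/32 = π(0.0364)⁴/32 = 1.723×10^-7 m⁴.
τ_max = T·r/J = 123.0 × 0.0182 / 1.723×10^-7 = 1.299×10^7 Pa.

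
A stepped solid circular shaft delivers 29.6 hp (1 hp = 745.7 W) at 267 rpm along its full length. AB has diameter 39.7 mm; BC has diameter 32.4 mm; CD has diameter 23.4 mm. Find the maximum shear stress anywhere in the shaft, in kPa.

314000 kPa

ω = 2π·267/60 = 27.96 rad/s, so T = P/ω = 29.6×745.7 / 27.96 = 789.4 N·m.
Under the same torque, τ_max = 16T/(πd³) is largest where d is smallest — segment CD (d = 23.4 mm).
τ_max = 16·789.4/(π·(0.0234)³) = 3.138×10^8 Pa.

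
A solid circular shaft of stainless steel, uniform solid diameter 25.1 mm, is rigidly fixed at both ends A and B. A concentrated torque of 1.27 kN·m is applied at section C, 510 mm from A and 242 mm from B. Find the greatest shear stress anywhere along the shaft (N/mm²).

With uniform GJ and both ends fixed, compatibility θ_AC = θ_CB gives T_A·a = T_B·b, together with T_A + T_B = T₀.
T_A = T₀·b/(a+b) = 1270·242/752.0 = 408.7 N·m; T_B = 861.3 N·m.
τ in each portion: τ_AC = 1.32×10^8 Pa, τ_CB = 2.77×10^8 Pa; maximum is in CB.
τ_max = T_CB·r/J = 861.3·0.0126/3.90×10^-8 = 2.774×10^8 Pa.

277 N/mm²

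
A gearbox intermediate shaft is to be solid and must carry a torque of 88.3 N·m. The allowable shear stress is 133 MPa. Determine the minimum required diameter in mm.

15.0 mm

For a solid shaft τ_max = 16T/(πd³), so d = (16T/(π τ_allow))^(1/3) = (16·88.30/(π·1.33×10^8))^(1/3) = 0.01501 m.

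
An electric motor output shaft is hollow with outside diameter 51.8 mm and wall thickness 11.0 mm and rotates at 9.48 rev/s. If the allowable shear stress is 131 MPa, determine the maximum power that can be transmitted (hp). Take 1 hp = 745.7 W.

J = π(d_o⁴ − d_i⁴)/32 = π(0.0518⁴ − 0.0298⁴)/32 = 6.294×10^-7 m⁴.
T_max = τ_allow·J/r = 1.31×10^8 × 6.294×10^-7 / 0.0259 = 3184 N·m.
ω = 2π·9.48 = 59.56 rad/s, so P_max = T_max·ω = 1.896×10^5 W.

254 hp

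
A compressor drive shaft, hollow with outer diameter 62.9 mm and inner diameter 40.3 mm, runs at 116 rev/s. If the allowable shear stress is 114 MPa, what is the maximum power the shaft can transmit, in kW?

J = π(d_o⁴ − d_i⁴)/32 = π(0.0629⁴ − 0.0403⁴)/32 = 1.278×10^-6 m⁴.
T_max = τ_allow·J/r = 1.14×10^8 × 1.278×10^-6 / 0.0314 = 4632 N·m.
ω = 2π·116 = 728.8 rad/s, so P_max = T_max·ω = 3.376×10^6 W.

3380 kW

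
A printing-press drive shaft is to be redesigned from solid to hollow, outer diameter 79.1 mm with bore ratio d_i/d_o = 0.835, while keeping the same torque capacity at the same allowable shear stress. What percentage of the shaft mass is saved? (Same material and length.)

52.8 %

Equal τ_max and T ⇒ the solid shaft needs d_s³ = d_o³(1−k⁴), so d_s = 79.1·(1−0.835⁴)^(1/3) = 63.36 mm.
Area ratio A_h/A_s = d_o²(1−k²)/d_s² = (1−k²)/(1−k⁴)^(2/3) = 0.4719.
Mass saving = 1 − 0.4719 = 52.8 %.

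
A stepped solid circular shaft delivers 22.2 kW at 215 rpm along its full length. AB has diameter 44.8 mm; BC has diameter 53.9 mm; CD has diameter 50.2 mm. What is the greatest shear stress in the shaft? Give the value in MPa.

ω = 2π·215/60 = 22.51 rad/s, so T = P/ω = 22.2×10³ / 22.51 = 986.0 N·m.
Under the same torque, τ_max = 16T/(πd³) is largest where d is smallest — segment AB (d = 44.8 mm).
τ_max = 16·986.0/(π·(0.0448)³) = 5.585×10^7 Pa.

55.8 MPa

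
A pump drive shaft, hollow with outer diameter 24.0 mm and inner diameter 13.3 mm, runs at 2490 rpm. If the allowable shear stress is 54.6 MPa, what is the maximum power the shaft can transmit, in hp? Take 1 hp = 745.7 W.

46.9 hp

J = π(d_o⁴ − d_i⁴)/32 = π(0.0240⁴ − 0.0133⁴)/32 = 2.950×10^-8 m⁴.
T_max = τ_allow·J/r = 5.46×10^7 × 2.950×10^-8 / 0.0120 = 134.2 N·m.
ω = 2π·2490/60 = 260.8 rad/s, so P_max = T_max·ω = 3.500×10^4 W.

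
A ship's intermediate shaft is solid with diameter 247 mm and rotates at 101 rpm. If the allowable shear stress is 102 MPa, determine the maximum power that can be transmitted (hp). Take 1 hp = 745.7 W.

4280 hp

J = πd⁴/32 = π(0.247)⁴/32 = 3.654×10^-4 m⁴.
T_max = τ_allow·J/r = 1.02×10^8 × 3.654×10^-4 / 0.123 = 301800 N·m.
ω = 2π·101/60 = 10.58 rad/s, so P_max = T_max·ω = 3.192×10^6 W.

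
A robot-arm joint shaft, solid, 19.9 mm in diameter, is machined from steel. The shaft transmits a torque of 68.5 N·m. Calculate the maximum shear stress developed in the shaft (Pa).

J = πd⁴/32 = π(0.0199)⁴/32 = 1.540×10^-8 m⁴.
τ_max = T·r/J = 68.50 × 0.00995 / 1.540×10^-8 = 4.427×10^7 Pa.

4.43e7 Pa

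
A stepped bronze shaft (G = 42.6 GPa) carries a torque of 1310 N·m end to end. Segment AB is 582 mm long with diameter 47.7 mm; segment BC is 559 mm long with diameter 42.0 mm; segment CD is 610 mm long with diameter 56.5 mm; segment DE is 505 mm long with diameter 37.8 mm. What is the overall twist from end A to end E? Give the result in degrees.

J_AB = π(0.0477)⁴/32 = 5.08×10^-7 m⁴; J_BC = π(0.0420)⁴/32 = 3.05×10^-7 m⁴; J_CD = π(0.0565)⁴/32 = 1.00×10^-6 m⁴; J_DE = π(0.0378)⁴/32 = 2.00×10^-7 m⁴.
θ = (T/G)·Σ L_i/J_i = (1310/42.6×10⁹)·(0.582/5.08×10^-7 + 0.559/3.05×10^-7 + 0.610/1.00×10^-6 + 0.505/2.00×10^-7) = 0.1877 rad.

10.8°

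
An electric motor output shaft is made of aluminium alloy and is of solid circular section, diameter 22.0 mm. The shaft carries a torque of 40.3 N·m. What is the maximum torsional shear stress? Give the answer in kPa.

19300 kPa

J = πd⁴/32 = π(0.0220)⁴/32 = 2.300×10^-8 m⁴.
τ_max = T·r/J = 40.30 × 0.0110 / 2.300×10^-8 = 1.928×10^7 Pa.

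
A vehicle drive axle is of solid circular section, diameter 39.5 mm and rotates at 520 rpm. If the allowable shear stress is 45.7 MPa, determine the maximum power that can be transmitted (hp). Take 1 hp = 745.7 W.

J = πd⁴/32 = π(0.0395)⁴/32 = 2.390×10^-7 m⁴.
T_max = τ_allow·J/r = 4.57×10^7 × 2.390×10^-7 / 0.0198 = 553.0 N·m.
ω = 2π·520/60 = 54.45 rad/s, so P_max = T_max·ω = 3.011×10^4 W.

40.4 hp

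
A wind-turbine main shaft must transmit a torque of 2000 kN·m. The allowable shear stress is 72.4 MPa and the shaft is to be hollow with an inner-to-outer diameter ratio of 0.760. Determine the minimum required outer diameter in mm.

595 mm

For a hollow shaft with d_i/d_o = 0.760: τ_max = 16T/(π d_o³ (1−k⁴)), so d_o = [16T/(π τ_allow (1−k⁴))]^(1/3) = [16·2.000e6/(π·7.24×10^7·0.6664)]^(1/3) = 0.5955 m.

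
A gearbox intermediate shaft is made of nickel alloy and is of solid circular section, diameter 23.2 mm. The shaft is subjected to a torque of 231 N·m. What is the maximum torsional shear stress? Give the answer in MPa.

94.2 MPa

J = πd⁴/32 = π(0.0232)⁴/32 = 2.844×10^-8 m⁴.
τ_max = T·r/J = 231.0 × 0.0116 / 2.844×10^-8 = 9.421×10^7 Pa.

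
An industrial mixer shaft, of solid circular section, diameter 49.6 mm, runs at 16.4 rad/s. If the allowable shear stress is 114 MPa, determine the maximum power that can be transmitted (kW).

J = πd⁴/32 = π(0.0496)⁴/32 = 5.942×10^-7 m⁴.
T_max = τ_allow·J/r = 1.14×10^8 × 5.942×10^-7 / 0.0248 = 2731 N·m.
ω = 16.4 rad/s, so P_max = T_max·ω = 4.479×10^4 W.

44.8 kW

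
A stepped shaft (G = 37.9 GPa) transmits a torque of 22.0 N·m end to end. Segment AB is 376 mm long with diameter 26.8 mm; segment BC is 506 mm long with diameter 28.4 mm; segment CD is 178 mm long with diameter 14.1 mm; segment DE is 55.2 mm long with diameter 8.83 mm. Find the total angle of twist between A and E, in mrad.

J_AB = π(0.0268)⁴/32 = 5.06×10^-8 m⁴; J_BC = π(0.0284)⁴/32 = 6.39×10^-8 m⁴; J_CD = π(0.0141)⁴/32 = 3.88×10^-9 m⁴; J_DE = π(0.00883)⁴/32 = 5.97×10^-10 m⁴.
θ = (T/G)·Σ L_i/J_i = (22.00/37.9×10⁹)·(0.376/5.06×10^-8 + 0.506/6.39×10^-8 + 0.178/3.88×10^-9 + 0.0552/5.97×10^-10) = 0.08922 rad.

89.2 mrad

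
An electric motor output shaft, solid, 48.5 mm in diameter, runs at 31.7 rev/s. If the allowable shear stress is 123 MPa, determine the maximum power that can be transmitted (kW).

549 kW

J = πd⁴/32 = π(0.0485)⁴/32 = 5.432×10^-7 m⁴.
T_max = τ_allow·J/r = 1.23×10^8 × 5.432×10^-7 / 0.0243 = 2755 N·m.
ω = 2π·31.7 = 199.2 rad/s, so P_max = T_max·ω = 5.488×10^5 W.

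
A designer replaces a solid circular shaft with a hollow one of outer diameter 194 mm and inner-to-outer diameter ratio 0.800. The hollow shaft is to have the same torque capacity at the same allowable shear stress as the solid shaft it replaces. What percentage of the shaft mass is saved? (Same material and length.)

Equal τ_max and T ⇒ the solid shaft needs d_s³ = d_o³(1−k⁴), so d_s = 194·(1−0.800⁴)^(1/3) = 162.7 mm.
Area ratio A_h/A_s = d_o²(1−k²)/d_s² = (1−k²)/(1−k⁴)^(2/3) = 0.5115.
Mass saving = 1 − 0.5115 = 48.8 %.

48.8 %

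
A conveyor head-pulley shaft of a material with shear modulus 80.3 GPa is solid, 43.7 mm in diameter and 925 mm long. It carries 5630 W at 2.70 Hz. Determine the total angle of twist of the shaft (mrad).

ω = 2π·2.70 = 16.96 rad/s, so T = P/ω = 5630 / 16.96 = 331.9 N·m.
J = πd⁴/32 = π(0.0437)⁴/32 = 3.580×10^-7 m⁴.
θ = T·L/(G·J) = 331.9 × 0.925 / (80.3×10⁹ × 3.580×10^-7) = 0.01068 rad.

10.7 mrad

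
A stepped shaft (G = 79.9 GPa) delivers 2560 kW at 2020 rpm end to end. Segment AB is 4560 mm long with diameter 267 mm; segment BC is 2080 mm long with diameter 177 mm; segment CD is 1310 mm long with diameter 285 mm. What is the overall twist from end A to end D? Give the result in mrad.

ω = 2π·2020/60 = 211.5 rad/s, so T = P/ω = 2560×10³ / 211.5 = 12100 N·m.
J_AB = π(0.267)⁴/32 = 4.99×10^-4 m⁴; J_BC = π(0.177)⁴/32 = 9.64×10^-5 m⁴; J_CD = π(0.285)⁴/32 = 6.48×10^-4 m⁴.
θ = (T/G)·Σ L_i/J_i = (12100/79.9×10⁹)·(4.56/4.99×10^-4 + 2.08/9.64×10^-5 + 1.31/6.48×10^-4) = 4.960×10^-3 rad.

4.96 mrad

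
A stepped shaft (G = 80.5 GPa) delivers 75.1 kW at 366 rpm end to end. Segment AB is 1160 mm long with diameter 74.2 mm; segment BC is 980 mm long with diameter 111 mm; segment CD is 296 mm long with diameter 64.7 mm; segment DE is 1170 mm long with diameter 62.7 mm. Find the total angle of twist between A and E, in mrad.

34.0 mrad

ω = 2π·366/60 = 38.33 rad/s, so T = P/ω = 75.1×10³ / 38.33 = 1959 N·m.
J_AB = π(0.0742)⁴/32 = 2.98×10^-6 m⁴; J_BC = π(0.111)⁴/32 = 1.49×10^-5 m⁴; J_CD = π(0.0647)⁴/32 = 1.72×10^-6 m⁴; J_DE = π(0.0627)⁴/32 = 1.52×10^-6 m⁴.
θ = (T/G)·Σ L_i/J_i = (1959/80.5×10⁹)·(1.16/2.98×10^-6 + 0.980/1.49×10^-5 + 0.296/1.72×10^-6 + 1.17/1.52×10^-6) = 0.03405 rad.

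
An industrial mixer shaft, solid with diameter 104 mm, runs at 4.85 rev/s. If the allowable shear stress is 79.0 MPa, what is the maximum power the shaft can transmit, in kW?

532 kW

J = πd⁴/32 = π(0.104)⁴/32 = 1.149×10^-5 m⁴.
T_max = τ_allow·J/r = 7.90×10^7 × 1.149×10^-5 / 0.0520 = 17450 N·m.
ω = 2π·4.85 = 30.47 rad/s, so P_max = T_max·ω = 5.317×10^5 W.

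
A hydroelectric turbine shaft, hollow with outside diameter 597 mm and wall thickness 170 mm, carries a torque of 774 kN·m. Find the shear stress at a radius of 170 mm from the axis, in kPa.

J = π(d_o⁴ − d_i⁴)/32 = π(0.597⁴ − 0.257⁴)/32 = 0.01204 m⁴.
Shear stress varies linearly with radius: τ = T·r/J = 774000 × 0.170 / 0.01204 = 1.093×10^7 Pa.

10900 kPa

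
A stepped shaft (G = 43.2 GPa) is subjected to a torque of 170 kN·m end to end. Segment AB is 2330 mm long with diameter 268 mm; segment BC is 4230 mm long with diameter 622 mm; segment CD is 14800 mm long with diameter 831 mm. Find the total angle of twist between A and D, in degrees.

J_AB = π(0.268)⁴/32 = 5.06×10^-4 m⁴; J_BC = π(0.622)⁴/32 = 0.0147 m⁴; J_CD = π(0.831)⁴/32 = 0.0468 m⁴.
θ = (T/G)·Σ L_i/J_i = (170000/43.2×10⁹)·(2.33/5.06×10^-4 + 4.23/0.0147 + 14.8/0.0468) = 0.02048 rad.

1.17°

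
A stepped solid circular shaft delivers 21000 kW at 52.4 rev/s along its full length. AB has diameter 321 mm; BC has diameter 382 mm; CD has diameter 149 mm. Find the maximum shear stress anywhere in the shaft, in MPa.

ω = 2π·52.4 = 329.2 rad/s, so T = P/ω = 21000×10³ / 329.2 = 63780 N·m.
Under the same torque, τ_max = 16T/(πd³) is largest where d is smallest — segment CD (d = 149 mm).
τ_max = 16·63780/(π·(0.149)³) = 9.820×10^7 Pa.

98.2 MPa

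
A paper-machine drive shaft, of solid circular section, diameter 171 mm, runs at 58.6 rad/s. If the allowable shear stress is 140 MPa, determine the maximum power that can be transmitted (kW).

8050 kW

J = πd⁴/32 = π(0.171)⁴/32 = 8.394×10^-5 m⁴.
T_max = τ_allow·J/r = 1.40×10^8 × 8.394×10^-5 / 0.0855 = 137500 N·m.
ω = 58.6 rad/s, so P_max = T_max·ω = 8.055×10^6 W.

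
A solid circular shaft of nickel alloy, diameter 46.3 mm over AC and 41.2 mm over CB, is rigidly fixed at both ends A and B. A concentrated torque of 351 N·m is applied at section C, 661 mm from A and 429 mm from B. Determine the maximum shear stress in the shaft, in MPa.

12.6 MPa

Compatibility: T_A·a/J_AC = T_B·b/J_CB with T_A + T_B = T₀.
J_AC = 4.51×10^-7 m⁴, J_CB = 2.83×10^-7 m⁴, so T_A = T₀·(J_AC/a)/((J_AC/a)+(J_CB/b)) = 178.5 N·m, T_B = 172.5 N·m.
τ in each portion: τ_AC = 9.16×10^6 Pa, τ_CB = 1.26×10^7 Pa; maximum is in CB.
τ_max = T_CB·r/J = 172.5·0.0206/2.83×10^-7 = 1.256×10^7 Pa.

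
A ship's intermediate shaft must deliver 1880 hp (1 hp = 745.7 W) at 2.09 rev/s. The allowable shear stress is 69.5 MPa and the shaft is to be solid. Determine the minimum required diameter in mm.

199 mm

ω = 2π·2.09 = 13.13 rad/s, so T = P/ω = 1880×745.7 / 13.13 = 106800 N·m.
For a solid shaft τ_max = 16T/(πd³), so d = (16T/(π τ_allow))^(1/3) = (16·106800/(π·6.95×10^7))^(1/3) = 0.1985 m.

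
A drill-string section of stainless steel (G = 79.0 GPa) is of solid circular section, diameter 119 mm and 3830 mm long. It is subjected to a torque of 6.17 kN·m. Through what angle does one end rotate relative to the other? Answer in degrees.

J = πd⁴/32 = π(0.119)⁴/32 = 1.969×10^-5 m⁴.
θ = T·L/(G·J) = 6170 × 3.83 / (79.0×10⁹ × 1.969×10^-5) = 0.01519 rad.

0.871°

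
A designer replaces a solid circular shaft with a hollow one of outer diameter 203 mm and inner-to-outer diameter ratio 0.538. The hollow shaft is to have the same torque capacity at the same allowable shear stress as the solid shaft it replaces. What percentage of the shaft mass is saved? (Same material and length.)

24.7 %

Equal τ_max and T ⇒ the solid shaft needs d_s³ = d_o³(1−k⁴), so d_s = 203·(1−0.538⁴)^(1/3) = 197.2 mm.
Area ratio A_h/A_s = d_o²(1−k²)/d_s² = (1−k²)/(1−k⁴)^(2/3) = 0.7532.
Mass saving = 1 − 0.7532 = 24.7 %.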